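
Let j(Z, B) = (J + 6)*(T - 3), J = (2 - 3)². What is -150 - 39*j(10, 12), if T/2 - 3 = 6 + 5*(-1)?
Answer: -1515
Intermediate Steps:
J = 1 (J = (-1)² = 1)
T = 8 (T = 6 + 2*(6 + 5*(-1)) = 6 + 2*(6 - 5) = 6 + 2*1 = 6 + 2 = 8)
j(Z, B) = 35 (j(Z, B) = (1 + 6)*(8 - 3) = 7*5 = 35)
-150 - 39*j(10, 12) = -150 - 39*35 = -150 - 1365 = -1515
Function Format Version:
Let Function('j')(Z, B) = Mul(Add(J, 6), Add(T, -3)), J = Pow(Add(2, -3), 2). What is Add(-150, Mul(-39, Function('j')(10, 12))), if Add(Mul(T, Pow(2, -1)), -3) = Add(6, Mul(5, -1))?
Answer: -1515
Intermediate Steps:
J = 1 (J = Pow(-1, 2) = 1)
T = 8 (T = Add(6, Mul(2, Add(6, Mul(5, -1)))) = Add(6, Mul(2, Add(6, -5))) = Add(6, Mul(2, 1)) = Add(6, 2) = 8)
Function('j')(Z, B) = 35 (Function('j')(Z, B) = Mul(Add(1, 6), Add(8, -3)) = Mul(7, 5) = 35)
Add(-150, Mul(-39, Function('j')(10, 12))) = Add(-150, Mul(-39, 35)) = Add(-150, -1365) = -1515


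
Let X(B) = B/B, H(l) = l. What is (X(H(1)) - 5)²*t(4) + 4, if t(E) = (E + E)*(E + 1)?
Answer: 644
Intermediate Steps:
t(E) = 2*E*(1 + E) (t(E) = (2*E)*(1 + E) = 2*E*(1 + E))
X(B) = 1
(X(H(1)) - 5)²*t(4) + 4 = (1 - 5)²*(2*4*(1 + 4)) + 4 = (-4)²*(2*4*5) + 4 = 16*40 + 4 = 640 + 4 = 644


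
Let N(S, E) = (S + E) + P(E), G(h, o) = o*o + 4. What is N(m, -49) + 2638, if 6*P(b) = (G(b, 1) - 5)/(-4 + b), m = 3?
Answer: 2592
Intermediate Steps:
G(h, o) = 4 + o**2 (G(h, o) = o**2 + 4 = 4 + o**2)
P(b) = 0 (P(b) = (((4 + 1**2) - 5)/(-4 + b))/6 = (((4 + 1) - 5)/(-4 + b))/6 = ((5 - 5)/(-4 + b))/6 = (0/(-4 + b))/6 = (1/6)*0 = 0)
N(S, E) = E + S (N(S, E) = (S + E) + 0 = (E + S) + 0 = E + S)
N(m, -49) + 2638 = (-49 + 3) + 2638 = -46 + 2638 = 2592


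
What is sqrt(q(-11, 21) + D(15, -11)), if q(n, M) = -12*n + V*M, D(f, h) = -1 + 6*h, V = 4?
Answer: sqrt(149) ≈ 12.207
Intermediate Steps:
q(n, M) = -12*n + 4*M
sqrt(q(-11, 21) + D(15, -11)) = sqrt((-12*(-11) + 4*21) + (-1 + 6*(-11))) = sqrt((132 + 84) + (-1 - 66)) = sqrt(216 - 67) = sqrt(149)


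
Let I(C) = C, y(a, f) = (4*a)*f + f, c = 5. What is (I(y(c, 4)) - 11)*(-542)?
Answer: -39566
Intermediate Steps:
y(a, f) = f + 4*a*f (y(a, f) = 4*a*f + f = f + 4*a*f)
(I(y(c, 4)) - 11)*(-542) = (4*(1 + 4*5) - 11)*(-542) = (4*(1 + 20) - 11)*(-542) = (4*21 - 11)*(-542) = (84 - 11)*(-542) = 73*(-542) = -39566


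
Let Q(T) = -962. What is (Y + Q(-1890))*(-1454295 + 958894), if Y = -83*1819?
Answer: 75270732539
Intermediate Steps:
Y = -150977
(Y + Q(-1890))*(-1454295 + 958894) = (-150977 - 962)*(-1454295 + 958894) = -151939*(-495401) = 75270732539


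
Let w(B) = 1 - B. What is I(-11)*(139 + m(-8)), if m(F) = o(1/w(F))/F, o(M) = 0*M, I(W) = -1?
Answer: -139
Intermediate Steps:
o(M) = 0
m(F) = 0 (m(F) = 0/F = 0)
I(-11)*(139 + m(-8)) = -(139 + 0) = -1*139 = -139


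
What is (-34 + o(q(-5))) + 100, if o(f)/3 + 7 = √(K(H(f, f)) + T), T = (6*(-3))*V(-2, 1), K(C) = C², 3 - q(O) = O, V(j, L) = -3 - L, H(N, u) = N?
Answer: 45 + 6*√34 ≈ 79.986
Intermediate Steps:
q(O) = 3 - O
T = 72 (T = (6*(-3))*(-3 - 1*1) = -18*(-3 - 1) = -18*(-4) = 72)
o(f) = -21 + 3*√(72 + f²) (o(f) = -21 + 3*√(f² + 72) = -21 + 3*√(72 + f²))
(-34 + o(q(-5))) + 100 = (-34 + (-21 + 3*√(72 + (3 - 1*(-5))²))) + 100 = (-34 + (-21 + 3*√(72 + (3 + 5)²))) + 100 = (-34 + (-21 + 3*√(72 + 8²))) + 100 = (-34 + (-21 + 3*√(72 + 64))) + 100 = (-34 + (-21 + 3*√136)) + 100 = (-34 + (-21 + 3*(2*√34))) + 100 = (-34 + (-21 + 6*√34)) + 100 = (-55 + 6*√34) + 100 = 45 + 6*√34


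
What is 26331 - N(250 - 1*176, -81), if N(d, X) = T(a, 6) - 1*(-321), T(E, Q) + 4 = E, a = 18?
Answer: 25996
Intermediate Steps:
T(E, Q) = -4 + E
N(d, X) = 335 (N(d, X) = (-4 + 18) - 1*(-321) = 14 + 321 = 335)
26331 - N(250 - 1*176, -81) = 26331 - 1*335 = 26331 - 335 = 25996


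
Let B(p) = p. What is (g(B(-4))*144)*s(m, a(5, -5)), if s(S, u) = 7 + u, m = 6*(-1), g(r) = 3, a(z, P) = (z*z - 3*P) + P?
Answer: 18144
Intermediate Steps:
a(z, P) = z² - 2*P (a(z, P) = (z² - 3*P) + P = z² - 2*P)
m = -6
(g(B(-4))*144)*s(m, a(5, -5)) = (3*144)*(7 + (5² - 2*(-5))) = 432*(7 + (25 + 10)) = 432*(7 + 35) = 432*42 = 18144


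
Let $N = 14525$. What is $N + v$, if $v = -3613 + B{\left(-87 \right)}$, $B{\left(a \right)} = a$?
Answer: $10825$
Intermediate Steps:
$v = -3700$ ($v = -3613 - 87 = -3700$)
$N + v = 14525 - 3700 = 10825$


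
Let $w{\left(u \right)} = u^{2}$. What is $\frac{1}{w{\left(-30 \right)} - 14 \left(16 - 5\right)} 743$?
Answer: $\frac{743}{746} \approx 0.99598$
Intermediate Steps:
$\frac{1}{w{\left(-30 \right)} - 14 \left(16 - 5\right)} 743 = \frac{1}{\left(-30\right)^{2} - 14 \left(16 - 5\right)} 743 = \frac{1}{900 - 154} \cdot 743 = \frac{1}{746} \cdot 743 = \frac{743}{746}$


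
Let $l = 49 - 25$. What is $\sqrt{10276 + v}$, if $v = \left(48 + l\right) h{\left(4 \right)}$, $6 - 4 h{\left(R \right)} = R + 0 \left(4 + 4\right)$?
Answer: $2 \sqrt{2578} \approx 101.55$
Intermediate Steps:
$l = 24$
$h{\left(R \right)} = \frac{3}{2} - \frac{R}{4}$ ($h{\left(R \right)} = \frac{3}{2} - \frac{R + 0 \left(4 + 4\right)}{4} = \frac{3}{2} - \frac{R + 0 \cdot 8}{4} = \frac{3}{2} - \frac{R + 0}{4} = \frac{3}{2} - \frac{R}{4}$)
$v = 36$ ($v = \left(48 + 24\right) \left(\frac{3}{2} - 1\right) = 72 \left(\frac{3}{2} - 1\right) = 72 \cdot \frac{1}{2} = 36$)
$\sqrt{10276 + v} = \sqrt{10276 + 36} = \sqrt{10312} = 2 \sqrt{2578}$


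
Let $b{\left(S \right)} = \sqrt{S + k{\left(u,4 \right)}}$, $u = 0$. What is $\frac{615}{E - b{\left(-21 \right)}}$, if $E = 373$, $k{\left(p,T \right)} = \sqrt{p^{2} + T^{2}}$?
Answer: $\frac{76465}{46382} + \frac{205 i \sqrt{17}}{46382} \approx 1.6486 + 0.018223 i$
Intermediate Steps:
$k{\left(p,T \right)} = \sqrt{T^{2} + p^{2}}$
$b{\left(S \right)} = \sqrt{4 + S}$ ($b{\left(S \right)} = \sqrt{S + \sqrt{4^{2} + 0^{2}}} = \sqrt{S + \sqrt{16 + 0}} = \sqrt{S + \sqrt{16}} = \sqrt{S + 4} = \sqrt{4 + S}$)
$\frac{615}{E - b{\left(-21 \right)}} = \frac{615}{373 - \sqrt{4 - 21}} = \frac{615}{373 - \sqrt{-17}} = \frac{615}{373 - i \sqrt{17}}$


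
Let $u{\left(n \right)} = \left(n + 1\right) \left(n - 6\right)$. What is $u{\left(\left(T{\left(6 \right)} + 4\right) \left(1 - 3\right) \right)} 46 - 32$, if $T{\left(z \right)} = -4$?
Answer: $-308$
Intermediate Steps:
$u{\left(n \right)} = \left(1 + n\right) \left(-6 + n\right)$
$u{\left(\left(T{\left(6 \right)} + 4\right) \left(1 - 3\right) \right)} 46 - 32 = \left(-6 + \left(\left(-4 + 4\right) \left(1 - 3\right)\right)^{2} - 5 \left(-4 + 4\right) \left(1 - 3\right)\right) 46 - 32 = \left(-6 + \left(0 \left(-2\right)\right)^{2} - 5 \cdot 0 \left(-2\right)\right) 46 - 32 = \left(-6 + 0^{2} - 0\right) 46 - 32 = \left(-6 + 0 + 0\right) 46 - 32 = \left(-6\right) 46 - 32 = -276 - 32 = -308$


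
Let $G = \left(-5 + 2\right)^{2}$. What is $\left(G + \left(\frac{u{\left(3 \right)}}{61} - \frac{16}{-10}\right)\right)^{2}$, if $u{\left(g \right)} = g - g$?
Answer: $\frac{2809}{25} \approx 112.36$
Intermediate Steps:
$u{\left(g \right)} = 0$
$G = 9$ ($G = \left(-3\right)^{2} = 9$)
$\left(G + \left(\frac{u{\left(3 \right)}}{61} - \frac{16}{-10}\right)\right)^{2} = \left(9 + \left(\frac{0}{61} - \frac{16}{-10}\right)\right)^{2} = \left(9 + \left(0 \cdot \frac{1}{61} - - \frac{8}{5}\right)\right)^{2} = \left(9 + \left(0 + \frac{8}{5}\right)\right)^{2} = \left(9 + \frac{8}{5}\right)^{2} = \left(\frac{53}{5}\right)^{2} = \frac{2809}{25}$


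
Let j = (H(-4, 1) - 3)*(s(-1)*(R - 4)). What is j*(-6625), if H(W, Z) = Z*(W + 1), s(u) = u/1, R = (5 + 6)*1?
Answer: -278250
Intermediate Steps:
R = 11 (R = 11*1 = 11)
s(u) = u (s(u) = u*1 = u)
H(W, Z) = Z*(1 + W)
j = 42 (j = (1*(1 - 4) - 3)*(-(11 - 4)) = (1*(-3) - 3)*(-1*7) = (-3 - 3)*(-7) = -6*(-7) = 42)
j*(-6625) = 42*(-6625) = -278250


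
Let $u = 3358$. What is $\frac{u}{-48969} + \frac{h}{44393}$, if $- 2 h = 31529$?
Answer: $- \frac{1842086989}{4347761634} \approx -0.42369$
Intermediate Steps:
$h = - \frac{31529}{2}$ ($h = \left(- \frac{1}{2}\right) 31529 = - \frac{31529}{2} \approx -15765.0$)
$\frac{u}{-48969} + \frac{h}{44393} = \frac{3358}{-48969} - \frac{31529}{2 \cdot 44393} = 3358 \left(- \frac{1}{48969}\right) - \frac{31529}{88786} = - \frac{3358}{48969} - \frac{31529}{88786} = - \frac{1842086989}{4347761634}$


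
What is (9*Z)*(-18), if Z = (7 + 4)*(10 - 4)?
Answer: -10692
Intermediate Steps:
Z = 66 (Z = 11*6 = 66)
(9*Z)*(-18) = (9*66)*(-18) = 594*(-18) = -10692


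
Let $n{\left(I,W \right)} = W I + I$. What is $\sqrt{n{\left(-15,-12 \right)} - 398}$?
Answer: $i \sqrt{233} \approx 15.264 i$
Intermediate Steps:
$n{\left(I,W \right)} = I + I W$ ($n{\left(I,W \right)} = I W + I = I + I W$)
$\sqrt{n{\left(-15,-12 \right)} - 398} = \sqrt{- 15 \left(1 - 12\right) - 398} = \sqrt{\left(-15\right) \left(-11\right) - 398} = \sqrt{165 - 398} = \sqrt{-233} = i \sqrt{233}$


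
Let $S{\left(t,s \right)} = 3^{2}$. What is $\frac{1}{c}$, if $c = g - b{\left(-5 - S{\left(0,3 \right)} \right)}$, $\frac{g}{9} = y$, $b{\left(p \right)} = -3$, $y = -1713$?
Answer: $- \frac{1}{15414} \approx -6.4876 \cdot 10^{-5}$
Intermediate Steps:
$S{\left(t,s \right)} = 9$
$g = -15417$ ($g = 9 \left(-1713\right) = -15417$)
$c = -15414$ ($c = -15417 - -3 = -15417 + 3 = -15414$)
$\frac{1}{c} = \frac{1}{-15414} = - \frac{1}{15414}$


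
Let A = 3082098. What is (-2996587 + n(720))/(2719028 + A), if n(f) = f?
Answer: -2995867/5801126 ≈ -0.51643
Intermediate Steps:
(-2996587 + n(720))/(2719028 + A) = (-2996587 + 720)/(2719028 + 3082098) = -2995867/5801126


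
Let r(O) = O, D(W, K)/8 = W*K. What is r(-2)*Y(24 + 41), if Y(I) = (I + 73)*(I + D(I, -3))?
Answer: 412620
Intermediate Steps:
D(W, K) = 8*K*W (D(W, K) = 8*(W*K) = 8*(K*W) = 8*K*W)
Y(I) = -23*I*(73 + I) (Y(I) = (I + 73)*(I + 8*(-3)*I) = (73 + I)*(I - 24*I) = (73 + I)*(-23*I) = -23*I*(73 + I))
r(-2)*Y(24 + 41) = -46*(24 + 41)*(-73 - (24 + 41)) = -46*65*(-73 - 1*65) = -46*65*(-73 - 65) = -46*65*(-138) = -2*(-206310) = 412620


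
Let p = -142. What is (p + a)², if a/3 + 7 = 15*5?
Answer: 3844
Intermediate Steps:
a = 204 (a = -21 + 3*(15*5) = -21 + 3*75 = -21 + 225 = 204)
(p + a)² = (-142 + 204)² = 62² = 3844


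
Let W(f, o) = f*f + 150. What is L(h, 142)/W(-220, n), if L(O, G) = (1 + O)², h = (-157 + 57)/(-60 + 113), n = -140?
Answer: 2209/136376950 ≈ 1.6198e-5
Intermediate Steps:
h = -100/53 ≈ -1.8868
W(f, o) = 150 + f² (W(f, o) = f² + 150 = 150 + f²)
L(h, 142)/W(-220, n) = (1 - 100/53)²/(150 + (-220)²) = (-47/53)²/(150 + 48400) = (2209/2809)/48550 = (2209/2809)*(1/48550) = 2209/136376950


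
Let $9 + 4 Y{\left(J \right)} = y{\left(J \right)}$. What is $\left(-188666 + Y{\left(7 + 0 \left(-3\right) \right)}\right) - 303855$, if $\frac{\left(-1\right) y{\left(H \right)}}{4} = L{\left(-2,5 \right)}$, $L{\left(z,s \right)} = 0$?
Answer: $- \frac{1970093}{4} \approx -4.9252 \cdot 10^{5}$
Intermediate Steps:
$y{\left(H \right)} = 0$ ($y{\left(H \right)} = \left(-4\right) 0 = 0$)
$Y{\left(J \right)} = - \frac{9}{4}$ ($Y{\left(J \right)} = - \frac{9}{4} + \frac{1}{4} \cdot 0 = - \frac{9}{4} + 0 = - \frac{9}{4}$)
$\left(-188666 + Y{\left(7 + 0 \left(-3\right) \right)}\right) - 303855 = \left(-188666 - \frac{9}{4}\right) - 303855 = - \frac{754673}{4} - 303855 = - \frac{1970093}{4}$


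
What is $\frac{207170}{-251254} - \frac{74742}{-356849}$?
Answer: $- \frac{27574590431}{44829869323} \approx -0.61509$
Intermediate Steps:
$\frac{207170}{-251254} - \frac{74742}{-356849} = 207170 \left(- \frac{1}{251254}\right) - - \frac{74742}{356849} = - \frac{103585}{125627} + \frac{74742}{356849} = - \frac{27574590431}{44829869323}$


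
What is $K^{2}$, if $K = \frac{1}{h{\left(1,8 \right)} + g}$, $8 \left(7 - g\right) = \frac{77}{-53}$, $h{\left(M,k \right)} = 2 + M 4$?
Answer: $\frac{179776}{31236921} \approx 0.0057552$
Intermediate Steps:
$h{\left(M,k \right)} = 2 + 4 M$
$g = \frac{3045}{424}$ ($g = 7 - \frac{77 \frac{1}{-53}}{8} = 7 - \frac{77 \left(- \frac{1}{53}\right)}{8} = 7 - - \frac{77}{424} = 7 + \frac{77}{424} = \frac{3045}{424} \approx 7.1816$)
$K = \frac{424}{5589}$ ($K = \frac{1}{\left(2 + 4 \cdot 1\right) + \frac{3045}{424}} = \frac{1}{\left(2 + 4\right) + \frac{3045}{424}} = \frac{1}{6 + \frac{3045}{424}} = \frac{1}{\frac{5589}{424}} = \frac{424}{5589} \approx 0.075863$)
$K^{2} = \left(\frac{424}{5589}\right)^{2} = \frac{179776}{31236921}$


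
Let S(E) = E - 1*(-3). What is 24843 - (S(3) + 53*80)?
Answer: 20597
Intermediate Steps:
S(E) = 3 + E (S(E) = E + 3 = 3 + E)
24843 - (S(3) + 53*80) = 24843 - ((3 + 3) + 53*80) = 24843 - (6 + 4240) = 24843 - 1*4246 = 24843 - 4246 = 20597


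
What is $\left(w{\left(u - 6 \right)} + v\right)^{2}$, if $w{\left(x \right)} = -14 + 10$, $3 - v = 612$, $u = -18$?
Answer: $375769$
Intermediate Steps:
$v = -609$ ($v = 3 - 612 = -609$)
$w{\left(x \right)} = -4$
$\left(w{\left(u - 6 \right)} + v\right)^{2} = \left(-4 - 609\right)^{2} = \left(-613\right)^{2} = 375769$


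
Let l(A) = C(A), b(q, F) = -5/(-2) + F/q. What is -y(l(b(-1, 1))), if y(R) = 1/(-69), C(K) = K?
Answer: 1/69 ≈ 0.014493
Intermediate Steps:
b(q, F) = 5/2 + F/q (b(q, F) = -5*(-½) + F/q = 5/2 + F/q)
l(A) = A
y(R) = -1/69
-y(l(b(-1, 1))) = -1*(-1/69) = 1/69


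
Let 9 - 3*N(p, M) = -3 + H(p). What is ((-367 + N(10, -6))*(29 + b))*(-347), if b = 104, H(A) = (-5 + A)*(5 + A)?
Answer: 17906588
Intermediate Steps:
N(p, M) = 37/3 - p²/3 (N(p, M) = 3 - (-3 + (-25 + p²))/3 = 3 - (-28 + p²)/3 = 3 + (28/3 - p²/3) = 37/3 - p²/3)
((-367 + N(10, -6))*(29 + b))*(-347) = ((-367 + (37/3 - ⅓*10²))*(29 + 104))*(-347) = ((-367 + (37/3 - ⅓*100))*133)*(-347) = ((-367 + (37/3 - 100/3))*133)*(-347) = ((-367 - 21)*133)*(-347) = -388*133*(-347) = -51604*(-347) = 17906588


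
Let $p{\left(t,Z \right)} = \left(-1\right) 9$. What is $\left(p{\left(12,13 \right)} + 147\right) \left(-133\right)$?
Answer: $-18354$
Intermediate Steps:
$p{\left(t,Z \right)} = -9$
$\left(p{\left(12,13 \right)} + 147\right) \left(-133\right) = \left(-9 + 147\right) \left(-133\right) = 138 \left(-133\right) = -18354$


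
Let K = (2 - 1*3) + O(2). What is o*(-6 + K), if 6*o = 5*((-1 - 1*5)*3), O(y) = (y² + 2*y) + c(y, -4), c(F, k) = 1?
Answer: -30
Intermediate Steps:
O(y) = 1 + y² + 2*y (O(y) = (y² + 2*y) + 1 = 1 + y² + 2*y)
o = -15 (o = (5*((-1 - 1*5)*3))/6 = (5*((-1 - 5)*3))/6 = (5*(-6*3))/6 = (5*(-18))/6 = (⅙)*(-90) = -15)
K = 8 (K = (2 - 1*3) + (1 + 2² + 2*2) = (2 - 3) + (1 + 4 + 4) = -1 + 9 = 8)
o*(-6 + K) = -15*(-6 + 8) = -15*2 = -30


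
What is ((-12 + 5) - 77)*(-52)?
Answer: 4368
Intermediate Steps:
((-12 + 5) - 77)*(-52) = (-7 - 77)*(-52) = -84*(-52) = 4368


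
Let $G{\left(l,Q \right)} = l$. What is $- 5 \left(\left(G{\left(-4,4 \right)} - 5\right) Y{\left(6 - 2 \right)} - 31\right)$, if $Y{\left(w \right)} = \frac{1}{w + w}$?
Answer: $\frac{1285}{8} \approx 160.63$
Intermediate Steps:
$Y{\left(w \right)} = \frac{1}{2 w}$
$- 5 \left(\left(G{\left(-4,4 \right)} - 5\right) Y{\left(6 - 2 \right)} - 31\right) = - 5 \left(\left(-4 - 5\right) \frac{1}{2 \left(6 - 2\right)} - 31\right) = - 5 \left(- 9 \frac{1}{2 \left(6 - 2\right)} - 31\right) = - 5 \left(- 9 \frac{1}{2 \cdot 4} - 31\right) = - 5 \left(- 9 \cdot \frac{1}{2} \cdot \frac{1}{4} - 31\right) = - 5 \left(\left(-9\right) \frac{1}{8} - 31\right) = - 5 \left(- \frac{9}{8} - 31\right) = \left(-5\right) \left(- \frac{257}{8}\right) = \frac{1285}{8}$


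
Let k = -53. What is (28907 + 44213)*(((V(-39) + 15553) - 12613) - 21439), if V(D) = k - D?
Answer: -1353670560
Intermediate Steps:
V(D) = -53 - D
(28907 + 44213)*(((V(-39) + 15553) - 12613) - 21439) = (28907 + 44213)*((((-53 - 1*(-39)) + 15553) - 12613) - 21439) = 73120*((((-53 + 39) + 15553) - 12613) - 21439) = 73120*(((-14 + 15553) - 12613) - 21439) = 73120*((15539 - 12613) - 21439) = 73120*(2926 - 21439) = 73120*(-18513) = -1353670560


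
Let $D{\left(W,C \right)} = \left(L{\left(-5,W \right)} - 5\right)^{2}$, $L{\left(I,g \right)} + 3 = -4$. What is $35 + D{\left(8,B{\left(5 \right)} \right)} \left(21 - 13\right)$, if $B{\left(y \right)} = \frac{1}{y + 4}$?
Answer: $1187$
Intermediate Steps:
$L{\left(I,g \right)} = -7$ ($L{\left(I,g \right)} = -3 - 4 = -7$)
$B{\left(y \right)} = \frac{1}{4 + y}$
$D{\left(W,C \right)} = 144$ ($D{\left(W,C \right)} = \left(-7 - 5\right)^{2} = \left(-12\right)^{2} = 144$)
$35 + D{\left(8,B{\left(5 \right)} \right)} \left(21 - 13\right) = 35 + 144 \left(21 - 13\right) = 35 + 144 \cdot 8 = 35 + 1152 = 1187$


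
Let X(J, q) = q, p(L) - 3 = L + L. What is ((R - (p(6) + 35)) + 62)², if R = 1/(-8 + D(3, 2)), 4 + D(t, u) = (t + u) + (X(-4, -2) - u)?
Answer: 17161/121 ≈ 141.83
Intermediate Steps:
p(L) = 3 + 2*L (p(L) = 3 + (L + L) = 3 + 2*L)
D(t, u) = -6 + t (D(t, u) = -4 + ((t + u) + (-2 - u)) = -4 + (-2 + t) = -6 + t)
R = -1/11 (R = 1/(-8 + (-6 + 3)) = 1/(-8 - 3) = 1/(-11) = -1/11 ≈ -0.090909)
((R - (p(6) + 35)) + 62)² = ((-1/11 - ((3 + 2*6) + 35)) + 62)² = ((-1/11 - ((3 + 12) + 35)) + 62)² = ((-1/11 - (15 + 35)) + 62)² = ((-1/11 - 1*50) + 62)² = ((-1/11 - 50) + 62)² = (-551/11 + 62)² = (131/11)² = 17161/121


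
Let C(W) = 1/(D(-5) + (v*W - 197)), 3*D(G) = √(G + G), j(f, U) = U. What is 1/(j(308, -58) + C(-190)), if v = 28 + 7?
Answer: -24472157701/1419388720801 + 3*I*√10/1419388720801 ≈ -0.017241 + 6.6837e-12*I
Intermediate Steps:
v = 35
D(G) = √2*√G/3 (D(G) = √(G + G)/3 = √(2*G)/3 = (√2*√G)/3 = √2*√G/3)
C(W) = 1/(-197 + 35*W + I*√10/3) (C(W) = 1/(√2*√(-5)/3 + (35*W - 197)) = 1/(√2*(I*√5)/3 + (-197 + 35*W)) = 1/(I*√10/3 + (-197 + 35*W)) = 1/(-197 + 35*W + I*√10/3))
1/(j(308, -58) + C(-190)) = 1/(-58 + 3/(-591 + 105*(-190) + I*√10)) = 1/(-58 + 3/(-591 - 19950 + I*√10)) = 1/(-58 + 3/(-20541 + I*√10))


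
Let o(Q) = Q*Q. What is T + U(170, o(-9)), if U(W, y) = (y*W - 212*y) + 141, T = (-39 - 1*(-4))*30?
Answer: -4311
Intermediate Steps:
o(Q) = Q**2
T = -1050 (T = (-39 + 4)*30 = -35*30 = -1050)
U(W, y) = 141 - 212*y + W*y (U(W, y) = (W*y - 212*y) + 141 = (-212*y + W*y) + 141 = 141 - 212*y + W*y)
T + U(170, o(-9)) = -1050 + (141 - 212*(-9)**2 + 170*(-9)**2) = -1050 + (141 - 212*81 + 170*81) = -1050 + (141 - 17172 + 13770) = -1050 - 3261 = -4311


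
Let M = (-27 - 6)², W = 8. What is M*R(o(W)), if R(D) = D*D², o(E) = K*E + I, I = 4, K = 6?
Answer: 153122112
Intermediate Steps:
o(E) = 4 + 6*E (o(E) = 6*E + 4 = 4 + 6*E)
R(D) = D³
M = 1089 (M = (-33)² = 1089)
M*R(o(W)) = 1089*(4 + 6*8)³ = 1089*(4 + 48)³ = 1089*52³ = 1089*140608 = 153122112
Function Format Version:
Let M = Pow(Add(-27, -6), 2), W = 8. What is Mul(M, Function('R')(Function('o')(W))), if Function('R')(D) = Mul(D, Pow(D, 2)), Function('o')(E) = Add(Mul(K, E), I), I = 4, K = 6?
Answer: 153122112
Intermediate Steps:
Function('o')(E) = Add(4, Mul(6, E)) (Function('o')(E) = Add(Mul(6, E), 4) = Add(4, Mul(6, E)))
Function('R')(D) = Pow(D, 3)
M = 1089 (M = Pow(-33, 2) = 1089)
Mul(M, Function('R')(Function('o')(W))) = Mul(1089, Pow(Add(4, Mul(6, 8)), 3)) = Mul(1089, Pow(Add(4, 48), 3)) = Mul(1089, Pow(52, 3)) = Mul(1089, 140608) = 153122112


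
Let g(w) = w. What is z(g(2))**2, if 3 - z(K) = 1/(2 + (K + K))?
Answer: 289/36 ≈ 8.0278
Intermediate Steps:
z(K) = 3 - 1/(2 + 2*K) (z(K) = 3 - 1/(2 + (K + K)) = 3 - 1/(2 + 2*K))
z(g(2))**2 = ((5 + 6*2)/(2*(1 + 2)))**2 = ((1/2)*(5 + 12)/3)**2 = ((1/2)*(1/3)*17)**2 = (17/6)**2 = 289/36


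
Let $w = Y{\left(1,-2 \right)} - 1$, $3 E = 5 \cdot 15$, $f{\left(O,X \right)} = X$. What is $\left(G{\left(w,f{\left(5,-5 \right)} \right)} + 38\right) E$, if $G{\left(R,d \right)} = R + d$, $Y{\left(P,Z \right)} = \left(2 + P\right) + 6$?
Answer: $1025$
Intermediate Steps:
$Y{\left(P,Z \right)} = 8 + P$
$E = 25$ ($E = \frac{5 \cdot 15}{3} = \frac{1}{3} \cdot 75 = 25$)
$w = 8$ ($w = \left(8 + 1\right) - 1 = 9 - 1 = 8$)
$\left(G{\left(w,f{\left(5,-5 \right)} \right)} + 38\right) E = \left(\left(8 - 5\right) + 38\right) 25 = \left(3 + 38\right) 25 = 41 \cdot 25 = 1025$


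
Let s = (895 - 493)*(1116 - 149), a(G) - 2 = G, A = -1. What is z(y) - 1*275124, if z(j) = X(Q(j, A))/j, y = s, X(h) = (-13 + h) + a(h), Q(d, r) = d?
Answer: -106949275559/388734 ≈ -2.7512e+5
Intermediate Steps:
a(G) = 2 + G
X(h) = -11 + 2*h (X(h) = (-13 + h) + (2 + h) = -11 + 2*h)
s = 388734 (s = 402*967 = 388734)
y = 388734
z(j) = (-11 + 2*j)/j
z(y) - 1*275124 = (2 - 11/388734) - 1*275124 = (2 - 11*1/388734) - 275124 = (2 - 11/388734) - 275124 = 777457/388734 - 275124 = -106949275559/388734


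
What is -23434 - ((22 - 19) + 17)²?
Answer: -23834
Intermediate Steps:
-23434 - ((22 - 19) + 17)² = -23434 - (3 + 17)² = -23434 - 1*20² = -23434 - 1*400 = -23434 - 400 = -23834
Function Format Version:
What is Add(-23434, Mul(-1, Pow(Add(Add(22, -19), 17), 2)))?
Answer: -23834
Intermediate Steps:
Add(-23434, Mul(-1, Pow(Add(Add(22, -19), 17), 2))) = Add(-23434, Mul(-1, Pow(Add(3, 17), 2))) = Add(-23434, Mul(-1, Pow(20, 2))) = Add(-23434, Mul(-1, 400)) = Add(-23434, -400) = -23834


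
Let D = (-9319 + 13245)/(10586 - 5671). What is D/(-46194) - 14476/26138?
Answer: -117385159591/211945116585 ≈ -0.55385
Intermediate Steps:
D = 3926/4915 ≈ 0.79878
D/(-46194) - 14476/26138 = (3926/4915)/(-46194) - 14476/26138 = (3926/4915)*(-1/46194) - 14476*1/26138 = -1963/113521755 - 1034/1867 = -117385159591/211945116585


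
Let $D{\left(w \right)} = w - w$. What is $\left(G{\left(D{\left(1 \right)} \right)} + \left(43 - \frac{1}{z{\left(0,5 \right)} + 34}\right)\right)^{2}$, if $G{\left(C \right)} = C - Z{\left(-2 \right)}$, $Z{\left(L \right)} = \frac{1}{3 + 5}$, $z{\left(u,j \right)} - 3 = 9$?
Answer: $\frac{62173225}{33856} \approx 1836.4$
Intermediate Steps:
$z{\left(u,j \right)} = 12$ ($z{\left(u,j \right)} = 3 + 9 = 12$)
$D{\left(w \right)} = 0$
$Z{\left(L \right)} = \frac{1}{8}$
$G{\left(C \right)} = - \frac{1}{8} + C$ ($G{\left(C \right)} = C - \frac{1}{8} = - \frac{1}{8} + C$)
$\left(G{\left(D{\left(1 \right)} \right)} + \left(43 - \frac{1}{z{\left(0,5 \right)} + 34}\right)\right)^{2} = \left(\left(- \frac{1}{8} + 0\right) + \left(43 - \frac{1}{12 + 34}\right)\right)^{2} = \left(- \frac{1}{8} + \left(43 - \frac{1}{46}\right)\right)^{2} = \left(- \frac{1}{8} + \frac{1977}{46}\right)^{2} = \left(\frac{7885}{184}\right)^{2} = \frac{62173225}{33856}$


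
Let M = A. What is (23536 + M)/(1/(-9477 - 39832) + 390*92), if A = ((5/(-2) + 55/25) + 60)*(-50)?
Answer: 1013349259/1769206919 ≈ 0.57277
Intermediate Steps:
A = -2985 (A = ((5*(-½) + 55*(1/25)) + 60)*(-50) = ((-5/2 + 11/5) + 60)*(-50) = (-3/10 + 60)*(-50) = (597/10)*(-50) = -2985)
M = -2985
(23536 + M)/(1/(-9477 - 39832) + 390*92) = (23536 - 2985)/(1/(-9477 - 39832) + 390*92) = 20551/(1/(-49309) + 35880) = 20551/(-1/49309 + 35880) = 20551/(1769206919/49309) = 20551*(49309/1769206919) = 1013349259/1769206919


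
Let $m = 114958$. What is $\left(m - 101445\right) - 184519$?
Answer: $-171006$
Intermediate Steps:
$\left(m - 101445\right) - 184519 = \left(114958 - 101445\right) - 184519 = 13513 - 184519 = -171006$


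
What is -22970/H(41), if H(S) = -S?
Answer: 22970/41 ≈ 560.24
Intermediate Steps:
-22970/H(41) = -22970/((-1*41)) = -22970/(-41) = -22970*(-1/41) = 22970/41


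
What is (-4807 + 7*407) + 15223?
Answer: 13265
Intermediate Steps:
(-4807 + 7*407) + 15223 = (-4807 + 2849) + 15223 = -1958 + 15223 = 13265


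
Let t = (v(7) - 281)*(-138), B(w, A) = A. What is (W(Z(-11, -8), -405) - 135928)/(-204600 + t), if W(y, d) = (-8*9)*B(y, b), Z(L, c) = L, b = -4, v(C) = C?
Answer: 33910/41697 ≈ 0.81325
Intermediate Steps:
W(y, d) = 288 (W(y, d) = -8*9*(-4) = -72*(-4) = 288)
t = 37812 (t = (7 - 281)*(-138) = -274*(-138) = 37812)
(W(Z(-11, -8), -405) - 135928)/(-204600 + t) = (288 - 135928)/(-204600 + 37812) = -135640/(-166788) = -135640*(-1/166788) = 33910/41697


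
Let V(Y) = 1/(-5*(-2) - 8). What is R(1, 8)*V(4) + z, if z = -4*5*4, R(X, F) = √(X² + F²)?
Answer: -80 + √65/2 ≈ -75.969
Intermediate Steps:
R(X, F) = √(F² + X²)
V(Y) = ½ (V(Y) = 1/(10 - 8) = 1/2 = ½)
z = -80 (z = -20*4 = -80)
R(1, 8)*V(4) + z = √(8² + 1²)*(½) - 80 = √(64 + 1)*(½) - 80 = √65*(½) - 80 = √65/2 - 80 = -80 + √65/2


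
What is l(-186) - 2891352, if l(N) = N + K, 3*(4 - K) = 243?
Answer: -2891615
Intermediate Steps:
K = -77 (K = 4 - ⅓*243 = 4 - 81 = -77)
l(N) = -77 + N (l(N) = N - 77 = -77 + N)
l(-186) - 2891352 = (-77 - 186) - 2891352 = -263 - 2891352 = -2891615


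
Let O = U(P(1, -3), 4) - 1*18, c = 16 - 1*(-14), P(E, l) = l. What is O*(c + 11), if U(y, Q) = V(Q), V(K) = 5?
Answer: -533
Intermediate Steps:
c = 30 (c = 16 + 14 = 30)
U(y, Q) = 5
O = -13 (O = 5 - 1*18 = 5 - 18 = -13)
O*(c + 11) = -13*(30 + 11) = -13*41 = -533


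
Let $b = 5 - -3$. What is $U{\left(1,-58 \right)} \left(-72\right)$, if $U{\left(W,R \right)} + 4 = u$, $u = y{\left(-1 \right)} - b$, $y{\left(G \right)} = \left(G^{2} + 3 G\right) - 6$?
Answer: $1440$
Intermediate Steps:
$b = 8$ ($b = 5 + 3 = 8$)
$y{\left(G \right)} = -6 + G^{2} + 3 G$
$u = -16$ ($u = \left(-6 + \left(-1\right)^{2} + 3 \left(-1\right)\right) - 8 = \left(-6 + 1 - 3\right) - 8 = -8 - 8 = -16$)
$U{\left(W,R \right)} = -20$ ($U{\left(W,R \right)} = -4 - 16 = -20$)
$U{\left(1,-58 \right)} \left(-72\right) = \left(-20\right) \left(-72\right) = 1440$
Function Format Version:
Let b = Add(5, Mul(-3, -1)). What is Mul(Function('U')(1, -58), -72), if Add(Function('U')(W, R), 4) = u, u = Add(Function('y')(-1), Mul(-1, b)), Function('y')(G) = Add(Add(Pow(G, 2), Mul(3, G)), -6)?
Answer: 1440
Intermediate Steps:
b = 8 (b = Add(5, 3) = 8)
Function('y')(G) = Add(-6, Pow(G, 2), Mul(3, G))
u = -16 (u = Add(Add(-6, Pow(-1, 2), Mul(3, -1)), Mul(-1, 8)) = Add(Add(-6, 1, -3), -8) = Add(-8, -8) = -16)
Function('U')(W, R) = -20 (Function('U')(W, R) = Add(-4, -16) = -20)
Mul(Function('U')(1, -58), -72) = Mul(-20, -72) = 1440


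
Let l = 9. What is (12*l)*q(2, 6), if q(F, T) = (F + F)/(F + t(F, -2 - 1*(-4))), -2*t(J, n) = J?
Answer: 432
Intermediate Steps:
t(J, n) = -J/2
q(F, T) = 4 (q(F, T) = (F + F)/(F - F/2) = (2*F)/((F/2)) = (2*F)*(2/F) = 4)
(12*l)*q(2, 6) = (12*9)*4 = 108*4 = 432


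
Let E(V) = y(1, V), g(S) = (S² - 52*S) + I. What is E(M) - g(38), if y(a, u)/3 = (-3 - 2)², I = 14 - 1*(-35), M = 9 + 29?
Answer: 558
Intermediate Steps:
M = 38
I = 49 (I = 14 + 35 = 49)
y(a, u) = 75 (y(a, u) = 3*(-3 - 2)² = 3*(-5)² = 3*25 = 75)
g(S) = 49 + S² - 52*S (g(S) = (S² - 52*S) + 49 = 49 + S² - 52*S)
E(V) = 75
E(M) - g(38) = 75 - (49 + 38² - 52*38) = 75 - (49 + 1444 - 1976) = 75 - 1*(-483) = 75 + 483 = 558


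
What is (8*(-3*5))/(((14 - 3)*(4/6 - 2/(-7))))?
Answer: -126/11 ≈ -11.455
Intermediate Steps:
(8*(-3*5))/(((14 - 3)*(4/6 - 2/(-7)))) = (8*(-15))/((11*(4*(1/6) - 2*(-1/7)))) = -120*1/(11*(2/3 + 2/7)) = -120/(11*(20/21)) = -120/220/21 = -120*21/220 = -126/11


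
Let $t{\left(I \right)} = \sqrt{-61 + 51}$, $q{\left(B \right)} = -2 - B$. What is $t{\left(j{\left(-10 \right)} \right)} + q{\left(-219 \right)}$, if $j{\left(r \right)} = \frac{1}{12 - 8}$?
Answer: $217 + i \sqrt{10} \approx 217.0 + 3.1623 i$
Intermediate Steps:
$j{\left(r \right)} = \frac{1}{4}$
$t{\left(I \right)} = i \sqrt{10}$ ($t{\left(I \right)} = \sqrt{-10} = i \sqrt{10}$)
$t{\left(j{\left(-10 \right)} \right)} + q{\left(-219 \right)} = i \sqrt{10} - -217 = i \sqrt{10} + \left(-2 + 219\right) = i \sqrt{10} + 217 = 217 + i \sqrt{10}$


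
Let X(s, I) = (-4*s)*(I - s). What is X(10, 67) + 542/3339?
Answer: -7612378/3339 ≈ -2279.8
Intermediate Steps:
X(s, I) = -4*s*(I - s)
X(10, 67) + 542/3339 = 4*10*(10 - 1*67) + 542/3339 = 4*10*(10 - 67) + 542*(1/3339) = 4*10*(-57) + 542/3339 = -2280 + 542/3339 = -7612378/3339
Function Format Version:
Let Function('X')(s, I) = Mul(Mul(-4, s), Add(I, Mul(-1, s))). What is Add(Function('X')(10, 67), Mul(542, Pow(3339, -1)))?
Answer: Rational(-7612378, 3339) ≈ -2279.8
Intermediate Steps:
Function('X')(s, I) = Mul(-4, s, Add(I, Mul(-1, s)))
Add(Function('X')(10, 67), Mul(542, Pow(3339, -1))) = Add(Mul(4, 10, Add(10, Mul(-1, 67))), Mul(542, Pow(3339, -1))) = Add(Mul(4, 10, Add(10, -67)), Mul(542, Rational(1, 3339))) = Add(Mul(4, 10, -57), Rational(542, 3339)) = Add(-2280, Rational(542, 3339)) = Rational(-7612378, 3339)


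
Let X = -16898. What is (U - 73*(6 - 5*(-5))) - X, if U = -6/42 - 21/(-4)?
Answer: 409923/28 ≈ 14640.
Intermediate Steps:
U = 143/28 (U = -6*1/42 - 21*(-1/4) = -1/7 + 21/4 = 143/28 ≈ 5.1071)
(U - 73*(6 - 5*(-5))) - X = (143/28 - 73*(6 - 5*(-5))) - 1*(-16898) = (143/28 - 73*(6 + 25)) + 16898 = (143/28 - 73*31) + 16898 = (143/28 - 2263) + 16898 = -63221/28 + 16898 = 409923/28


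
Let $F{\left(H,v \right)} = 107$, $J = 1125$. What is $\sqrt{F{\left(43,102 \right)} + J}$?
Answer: $4 \sqrt{77} \approx 35.1$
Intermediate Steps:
$\sqrt{F{\left(43,102 \right)} + J} = \sqrt{107 + 1125} = \sqrt{1232} = 4 \sqrt{77}$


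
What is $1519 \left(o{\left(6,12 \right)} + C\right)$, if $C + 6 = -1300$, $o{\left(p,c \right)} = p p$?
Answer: $-1929130$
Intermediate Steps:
$o{\left(p,c \right)} = p^{2}$
$C = -1306$ ($C = -6 - 1300 = -1306$)
$1519 \left(o{\left(6,12 \right)} + C\right) = 1519 \left(6^{2} - 1306\right) = 1519 \left(36 - 1306\right) = 1519 \left(-1270\right) = -1929130$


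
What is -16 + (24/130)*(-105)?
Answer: -460/13 ≈ -35.385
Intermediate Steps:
-16 + (24/130)*(-105) = -16 + (24*(1/130))*(-105) = -16 + (12/65)*(-105) = -16 - 252/13 = -460/13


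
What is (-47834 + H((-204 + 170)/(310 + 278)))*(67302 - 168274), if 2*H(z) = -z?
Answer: 709994084125/147 ≈ 4.8299e+9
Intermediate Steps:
H(z) = -z/2 (H(z) = (-z)/2 = -z/2)
(-47834 + H((-204 + 170)/(310 + 278)))*(67302 - 168274) = (-47834 - (-204 + 170)/(2*(310 + 278)))*(67302 - 168274) = (-47834 - (-17)/588)*(-100972) = (-47834 - ½*(-17/294))*(-100972) = (-47834 + 17/588)*(-100972) = -28126375/588*(-100972) = 709994084125/147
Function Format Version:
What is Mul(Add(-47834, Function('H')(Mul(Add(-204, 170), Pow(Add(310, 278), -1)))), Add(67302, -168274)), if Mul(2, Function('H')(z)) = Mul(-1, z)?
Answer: Rational(709994084125, 147) ≈ 4.8299e+9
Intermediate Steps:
Function('H')(z) = Mul(Rational(-1, 2), z) (Function('H')(z) = Mul(Rational(1, 2), Mul(-1, z)) = Mul(Rational(-1, 2), z))
Mul(Add(-47834, Function('H')(Mul(Add(-204, 170), Pow(Add(310, 278), -1)))), Add(67302, -168274)) = Mul(Add(-47834, Mul(Rational(-1, 2), Mul(Add(-204, 170), Pow(Add(310, 278), -1)))), Add(67302, -168274)) = Mul(Add(-47834, Mul(Rational(-1, 2), Mul(-34, Pow(588, -1)))), -100972) = Mul(Add(-47834, Mul(Rational(-1, 2), Mul(-34, Rational(1, 588)))), -100972) = Mul(Add(-47834, Mul(Rational(-1, 2), Rational(-17, 294))), -100972) = Mul(Add(-47834, Rational(17, 588)), -100972) = Mul(Rational(-28126375, 588), -100972) = Rational(709994084125, 147)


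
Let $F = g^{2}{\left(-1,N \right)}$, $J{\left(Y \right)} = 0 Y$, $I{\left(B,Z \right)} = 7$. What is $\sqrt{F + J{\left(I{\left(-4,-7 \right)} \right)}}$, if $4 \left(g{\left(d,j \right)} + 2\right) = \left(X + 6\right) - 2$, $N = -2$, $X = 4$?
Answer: $0$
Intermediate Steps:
$J{\left(Y \right)} = 0$
$g{\left(d,j \right)} = 0$ ($g{\left(d,j \right)} = -2 + \frac{\left(4 + 6\right) - 2}{4} = -2 + \frac{10 - 2}{4} = -2 + \frac{1}{4} \cdot 8 = -2 + 2 = 0$)
$F = 0$ ($F = 0^{2} = 0$)
$\sqrt{F + J{\left(I{\left(-4,-7 \right)} \right)}} = \sqrt{0 + 0} = \sqrt{0} = 0$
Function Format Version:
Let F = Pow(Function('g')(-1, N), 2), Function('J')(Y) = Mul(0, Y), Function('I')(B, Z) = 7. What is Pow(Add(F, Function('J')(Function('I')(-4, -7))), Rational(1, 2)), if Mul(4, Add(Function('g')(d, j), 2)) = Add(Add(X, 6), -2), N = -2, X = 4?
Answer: 0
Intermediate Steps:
Function('J')(Y) = 0
Function('g')(d, j) = 0 (Function('g')(d, j) = Add(-2, Mul(Rational(1, 4), Add(Add(4, 6), -2))) = Add(-2, Mul(Rational(1, 4), Add(10, -2))) = Add(-2, Mul(Rational(1, 4), 8)) = Add(-2, 2) = 0)
F = 0 (F = Pow(0, 2) = 0)
Pow(Add(F, Function('J')(Function('I')(-4, -7))), Rational(1, 2)) = Pow(Add(0, 0), Rational(1, 2)) = Pow(0, Rational(1, 2)) = 0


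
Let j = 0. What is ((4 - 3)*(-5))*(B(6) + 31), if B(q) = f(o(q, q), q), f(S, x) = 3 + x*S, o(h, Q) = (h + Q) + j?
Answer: -530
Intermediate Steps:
o(h, Q) = Q + h (o(h, Q) = (h + Q) + 0 = (Q + h) + 0 = Q + h)
f(S, x) = 3 + S*x
B(q) = 3 + 2*q² (B(q) = 3 + (q + q)*q = 3 + (2*q)*q = 3 + 2*q²)
((4 - 3)*(-5))*(B(6) + 31) = ((4 - 3)*(-5))*((3 + 2*6²) + 31) = (1*(-5))*((3 + 2*36) + 31) = -5*((3 + 72) + 31) = -5*(75 + 31) = -5*106 = -530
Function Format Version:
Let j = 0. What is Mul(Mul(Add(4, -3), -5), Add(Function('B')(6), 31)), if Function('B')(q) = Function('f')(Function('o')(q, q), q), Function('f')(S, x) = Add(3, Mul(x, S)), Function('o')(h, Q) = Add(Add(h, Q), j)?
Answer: -530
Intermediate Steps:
Function('o')(h, Q) = Add(Q, h) (Function('o')(h, Q) = Add(Add(h, Q), 0) = Add(Add(Q, h), 0) = Add(Q, h))
Function('f')(S, x) = Add(3, Mul(S, x))
Function('B')(q) = Add(3, Mul(2, Pow(q, 2))) (Function('B')(q) = Add(3, Mul(Add(q, q), q)) = Add(3, Mul(Mul(2, q), q)) = Add(3, Mul(2, Pow(q, 2))))
Mul(Mul(Add(4, -3), -5), Add(Function('B')(6), 31)) = Mul(Mul(Add(4, -3), -5), Add(Add(3, Mul(2, Pow(6, 2))), 31)) = Mul(Mul(1, -5), Add(Add(3, Mul(2, 36)), 31)) = Mul(-5, Add(Add(3, 72), 31)) = Mul(-5, Add(75, 31)) = Mul(-5, 106) = -530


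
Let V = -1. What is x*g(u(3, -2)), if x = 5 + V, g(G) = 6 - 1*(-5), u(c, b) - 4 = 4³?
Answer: 44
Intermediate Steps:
u(c, b) = 68 (u(c, b) = 4 + 4³ = 4 + 64 = 68)
g(G) = 11 (g(G) = 6 + 5 = 11)
x = 4 (x = 5 - 1 = 4)
x*g(u(3, -2)) = 4*11 = 44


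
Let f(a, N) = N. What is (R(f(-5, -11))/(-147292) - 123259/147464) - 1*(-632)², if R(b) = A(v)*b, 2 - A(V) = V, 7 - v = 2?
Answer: -2168903570264463/5430066872 ≈ -3.9943e+5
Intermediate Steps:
v = 5 (v = 7 - 1*2 = 7 - 2 = 5)
A(V) = 2 - V
R(b) = -3*b (R(b) = (2 - 1*5)*b = (2 - 5)*b = -3*b)
(R(f(-5, -11))/(-147292) - 123259/147464) - 1*(-632)² = (-3*(-11)/(-147292) - 123259/147464) - 1*(-632)² = (33*(-1/147292) - 123259*1/147464) - 1*399424 = (-33/147292 - 123259/147464) - 399424 = -4539982735/5430066872 - 399424 = -2168903570264463/5430066872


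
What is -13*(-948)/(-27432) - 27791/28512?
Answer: -5156225/3621024 ≈ -1.4240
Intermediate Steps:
-13*(-948)/(-27432) - 27791/28512 = 12324*(-1/27432) - 27791*1/28512 = -1027/2286 - 27791/28512 = -5156225/3621024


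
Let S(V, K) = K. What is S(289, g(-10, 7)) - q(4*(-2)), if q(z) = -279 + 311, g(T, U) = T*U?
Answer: -102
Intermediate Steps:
q(z) = 32
S(289, g(-10, 7)) - q(4*(-2)) = -10*7 - 1*32 = -70 - 32 = -102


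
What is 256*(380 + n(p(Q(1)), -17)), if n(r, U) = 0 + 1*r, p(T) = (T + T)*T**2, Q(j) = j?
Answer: 97792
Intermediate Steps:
p(T) = 2*T**3 (p(T) = (2*T)*T**2 = 2*T**3)
n(r, U) = r (n(r, U) = 0 + r = r)
256*(380 + n(p(Q(1)), -17)) = 256*(380 + 2*1**3) = 256*(380 + 2*1) = 256*(380 + 2) = 256*382 = 97792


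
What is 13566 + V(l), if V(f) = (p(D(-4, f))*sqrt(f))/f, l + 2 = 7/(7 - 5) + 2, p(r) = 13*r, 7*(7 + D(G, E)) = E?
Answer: 13566 - 169*sqrt(14)/14 ≈ 13521.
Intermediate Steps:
D(G, E) = -7 + E/7
l = 7/2 (l = -2 + (7/(7 - 5) + 2) = -2 + (7/2 + 2) = -2 + 11/2 = 7/2 ≈ 3.5000)
V(f) = (-91 + 13*f/7)/sqrt(f) (V(f) = ((13*(-7 + f/7))*sqrt(f))/f = ((-91 + 13*f/7)*sqrt(f))/f = (sqrt(f)*(-91 + 13*f/7))/f = (-91 + 13*f/7)/sqrt(f))
13566 + V(l) = 13566 + 13*(-49 + 7/2)/(7*sqrt(7/2)) = 13566 + (13/7)*(sqrt(14)/7)*(-91/2) = 13566 - 169*sqrt(14)/14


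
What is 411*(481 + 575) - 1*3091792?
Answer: -2657776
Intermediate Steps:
411*(481 + 575) - 1*3091792 = 411*1056 - 3091792 = 434016 - 3091792 = -2657776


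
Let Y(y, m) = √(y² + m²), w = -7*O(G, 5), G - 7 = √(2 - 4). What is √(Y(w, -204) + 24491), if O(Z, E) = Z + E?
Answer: √(24491 + √2*√(24287 + 588*I*√2)) ≈ 157.2 + 0.012*I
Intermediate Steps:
G = 7 + I*√2 (G = 7 + √(2 - 4) = 7 + √(-2) = 7 + I*√2 ≈ 7.0 + 1.4142*I)
O(Z, E) = E + Z
w = -84 - 7*I*√2 (w = -7*(5 + (7 + I*√2)) = -7*(12 + I*√2) = -84 - 7*I*√2 ≈ -84.0 - 9.8995*I)
Y(y, m) = √(m² + y²)
√(Y(w, -204) + 24491) = √(√((-204)² + (-84 - 7*I*√2)²) + 24491) = √(√(41616 + (-84 - 7*I*√2)²) + 24491) = √(24491 + √(41616 + (-84 - 7*I*√2)²))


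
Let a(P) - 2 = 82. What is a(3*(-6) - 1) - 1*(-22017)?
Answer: 22101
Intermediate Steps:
a(P) = 84 (a(P) = 2 + 82 = 84)
a(3*(-6) - 1) - 1*(-22017) = 84 - 1*(-22017) = 84 + 22017 = 22101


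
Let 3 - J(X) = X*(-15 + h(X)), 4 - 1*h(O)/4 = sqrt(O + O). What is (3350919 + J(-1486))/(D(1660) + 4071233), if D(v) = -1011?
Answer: 1676204/2035111 - 5944*I*sqrt(743)/2035111 ≈ 0.82364 - 0.079613*I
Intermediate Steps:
h(O) = 16 - 4*sqrt(2)*sqrt(O) (h(O) = 16 - 4*sqrt(O + O) = 16 - 4*sqrt(2)*sqrt(O))
J(X) = 3 - X*(1 - 4*sqrt(2)*sqrt(X)) (J(X) = 3 - X*(-15 + (16 - 4*sqrt(2)*sqrt(X))) = 3 - X*(1 - 4*sqrt(2)*sqrt(X)))
(3350919 + J(-1486))/(D(1660) + 4071233) = (3350919 + (3 - 1*(-1486) + 4*sqrt(2)*(-1486)**(3/2)))/(-1011 + 4071233) = (3350919 + (3 + 1486 + 4*sqrt(2)*(-1486*I*sqrt(1486))))/4070222 = (3350919 + (3 + 1486 - 11888*I*sqrt(743)))*(1/4070222) = (3350919 + (1489 - 11888*I*sqrt(743)))*(1/4070222) = (3352408 - 11888*I*sqrt(743))*(1/4070222) = 1676204/2035111 - 5944*I*sqrt(743)/2035111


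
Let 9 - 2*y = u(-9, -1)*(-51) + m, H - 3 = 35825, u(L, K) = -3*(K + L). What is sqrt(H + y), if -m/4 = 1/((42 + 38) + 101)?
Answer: sqrt(4795884238)/362 ≈ 191.30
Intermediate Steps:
u(L, K) = -3*K - 3*L
H = 35828 (H = 3 + 35825 = 35828)
m = -4/181 (m = -4/((42 + 38) + 101) = -4/(80 + 101) = -4/181 ≈ -0.022099)
y = 278563/362 (y = 9/2 - ((-3*(-1) - 3*(-9))*(-51) - 4/181)/2 = 9/2 - ((3 + 27)*(-51) - 4/181)/2 = 9/2 - (30*(-51) - 4/181)/2 = 9/2 - (-1530 - 4/181)/2 = 9/2 - 1/2*(-276934/181) = 9/2 + 138467/181 = 278563/362 ≈ 769.51)
sqrt(H + y) = sqrt(35828 + 278563/362) = sqrt(13248299/362) = sqrt(4795884238)/362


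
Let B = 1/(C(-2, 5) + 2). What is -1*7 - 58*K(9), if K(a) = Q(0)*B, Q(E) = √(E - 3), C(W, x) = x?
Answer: -7 - 58*I*√3/7 ≈ -7.0 - 14.351*I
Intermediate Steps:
Q(E) = √(-3 + E)
B = ⅐ (B = 1/(5 + 2) = 1/7 = ⅐ ≈ 0.14286)
K(a) = I*√3/7 (K(a) = √(-3 + 0)*(⅐) = √(-3)*(⅐) = (I*√3)*(⅐) = I*√3/7)
-1*7 - 58*K(9) = -1*7 - 58*I*√3/7 = -7 - 58*I*√3/7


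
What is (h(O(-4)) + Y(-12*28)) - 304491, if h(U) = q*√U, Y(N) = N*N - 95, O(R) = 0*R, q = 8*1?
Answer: -191690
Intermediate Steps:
q = 8
O(R) = 0
Y(N) = -95 + N² (Y(N) = N² - 95 = -95 + N²)
h(U) = 8*√U
(h(O(-4)) + Y(-12*28)) - 304491 = (8*√0 + (-95 + (-12*28)²)) - 304491 = (8*0 + (-95 + (-336)²)) - 304491 = (0 + (-95 + 112896)) - 304491 = (0 + 112801) - 304491 = 112801 - 304491 = -191690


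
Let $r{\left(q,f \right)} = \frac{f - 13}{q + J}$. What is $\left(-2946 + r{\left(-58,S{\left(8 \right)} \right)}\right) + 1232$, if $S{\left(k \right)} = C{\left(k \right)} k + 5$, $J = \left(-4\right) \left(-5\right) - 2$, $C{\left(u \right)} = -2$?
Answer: $- \frac{8567}{5} \approx -1713.4$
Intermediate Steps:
$J = 18$ ($J = 20 - 2 = 18$)
$S{\left(k \right)} = 5 - 2 k$ ($S{\left(k \right)} = - 2 k + 5 = 5 - 2 k$)
$r{\left(q,f \right)} = \frac{-13 + f}{18 + q}$ ($r{\left(q,f \right)} = \frac{f - 13}{q + 18} = \frac{-13 + f}{18 + q}$)
$\left(-2946 + r{\left(-58,S{\left(8 \right)} \right)}\right) + 1232 = \left(-2946 + \frac{-13 + \left(5 - 16\right)}{18 - 58}\right) + 1232 = \left(-2946 + \frac{-13 + \left(5 - 16\right)}{-40}\right) + 1232 = \left(-2946 - \frac{-13 - 11}{40}\right) + 1232 = \left(-2946 - - \frac{3}{5}\right) + 1232 = \left(-2946 + \frac{3}{5}\right) + 1232 = - \frac{14727}{5} + 1232 = - \frac{8567}{5}$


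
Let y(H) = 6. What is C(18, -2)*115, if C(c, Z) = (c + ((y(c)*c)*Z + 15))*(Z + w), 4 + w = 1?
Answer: 105225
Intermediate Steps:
w = -3 (w = -4 + 1 = -3)
C(c, Z) = (-3 + Z)*(15 + c + 6*Z*c) (C(c, Z) = (c + ((6*c)*Z + 15))*(Z - 3) = (c + (6*Z*c + 15))*(-3 + Z) = (c + (15 + 6*Z*c))*(-3 + Z) = (15 + c + 6*Z*c)*(-3 + Z) = (-3 + Z)*(15 + c + 6*Z*c))
C(18, -2)*115 = (-45 - 3*18 + 15*(-2) - 17*(-2)*18 + 6*18*(-2)**2)*115 = (-45 - 54 - 30 + 612 + 6*18*4)*115 = (-45 - 54 - 30 + 612 + 432)*115 = 915*115 = 105225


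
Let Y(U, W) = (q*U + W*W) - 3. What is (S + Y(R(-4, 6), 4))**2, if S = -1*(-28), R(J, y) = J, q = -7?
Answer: 4761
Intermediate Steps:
Y(U, W) = -3 + W**2 - 7*U (Y(U, W) = (-7*U + W*W) - 3 = (-7*U + W**2) - 3 = (W**2 - 7*U) - 3 = -3 + W**2 - 7*U)
S = 28
(S + Y(R(-4, 6), 4))**2 = (28 + (-3 + 4**2 - 7*(-4)))**2 = (28 + (-3 + 16 + 28))**2 = (28 + 41)**2 = 69**2 = 4761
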